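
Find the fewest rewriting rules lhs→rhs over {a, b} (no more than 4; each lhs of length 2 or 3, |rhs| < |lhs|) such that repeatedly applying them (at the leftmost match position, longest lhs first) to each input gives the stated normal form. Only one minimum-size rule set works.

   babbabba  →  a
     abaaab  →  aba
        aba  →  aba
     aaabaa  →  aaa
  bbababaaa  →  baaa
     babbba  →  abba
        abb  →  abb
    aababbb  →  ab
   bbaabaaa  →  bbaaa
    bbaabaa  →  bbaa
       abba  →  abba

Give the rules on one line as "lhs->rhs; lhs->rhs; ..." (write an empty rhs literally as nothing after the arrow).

aab->; bab->a; bbb->b

  | babbabba => ababba => aaba => a
  | abaaab => aba
  | aba
  | aaabaa => aaa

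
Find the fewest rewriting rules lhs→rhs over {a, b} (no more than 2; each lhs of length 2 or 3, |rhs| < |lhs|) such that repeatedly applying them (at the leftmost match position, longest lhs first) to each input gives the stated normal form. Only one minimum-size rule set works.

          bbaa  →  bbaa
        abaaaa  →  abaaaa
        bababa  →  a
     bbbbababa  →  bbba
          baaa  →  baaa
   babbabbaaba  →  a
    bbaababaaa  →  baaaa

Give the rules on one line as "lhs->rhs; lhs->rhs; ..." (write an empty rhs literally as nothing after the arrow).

aab->; bab->a

  | bbaa
  | abaaaa
  | bababa => aaba => a
  | bbbbababa => bbbaaba => bbba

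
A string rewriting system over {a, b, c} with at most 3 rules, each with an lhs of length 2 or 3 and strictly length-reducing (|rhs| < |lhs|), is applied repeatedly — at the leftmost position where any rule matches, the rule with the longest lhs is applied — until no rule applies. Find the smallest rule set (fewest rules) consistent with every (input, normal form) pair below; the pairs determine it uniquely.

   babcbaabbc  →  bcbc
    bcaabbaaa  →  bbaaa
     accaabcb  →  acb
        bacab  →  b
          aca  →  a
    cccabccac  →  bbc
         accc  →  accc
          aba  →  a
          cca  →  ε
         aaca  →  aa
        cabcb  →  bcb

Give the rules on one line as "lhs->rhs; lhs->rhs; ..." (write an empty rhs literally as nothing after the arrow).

  | babcbaabbc => bcbaabbc => bcbabc => bcbc
  | bcaabbaaa => babbaaa => bbaaa
  | accaabcb => aababcb => aabcb => acb
  | bacab => bab => b

ab->; ca->; cca->ab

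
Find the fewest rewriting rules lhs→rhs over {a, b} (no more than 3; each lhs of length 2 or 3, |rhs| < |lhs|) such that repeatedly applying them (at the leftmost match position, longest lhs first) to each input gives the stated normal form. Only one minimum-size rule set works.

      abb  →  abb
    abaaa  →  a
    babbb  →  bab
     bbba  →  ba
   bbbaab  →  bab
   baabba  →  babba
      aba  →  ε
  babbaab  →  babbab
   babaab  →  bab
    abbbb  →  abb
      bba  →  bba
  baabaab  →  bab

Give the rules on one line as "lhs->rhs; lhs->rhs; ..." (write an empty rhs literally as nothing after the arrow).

aa->a; aba->; bbb->b

  | abb
  | abaaa => aa => a
  | babbb => bab
  | bbba => ba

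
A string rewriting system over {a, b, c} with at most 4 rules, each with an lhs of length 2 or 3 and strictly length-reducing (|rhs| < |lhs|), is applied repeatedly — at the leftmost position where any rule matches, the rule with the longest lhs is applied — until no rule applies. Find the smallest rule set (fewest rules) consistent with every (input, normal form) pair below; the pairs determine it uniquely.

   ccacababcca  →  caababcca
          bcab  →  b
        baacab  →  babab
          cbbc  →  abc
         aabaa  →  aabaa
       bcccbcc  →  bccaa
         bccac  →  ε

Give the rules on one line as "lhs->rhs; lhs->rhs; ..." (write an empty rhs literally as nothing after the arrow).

  | ccacababcca => ccbababcca => caababcca
  | bcab => b
  | baacab => babab
  | cbbc => abc

ac->b; acc->aa; bca->; cb->a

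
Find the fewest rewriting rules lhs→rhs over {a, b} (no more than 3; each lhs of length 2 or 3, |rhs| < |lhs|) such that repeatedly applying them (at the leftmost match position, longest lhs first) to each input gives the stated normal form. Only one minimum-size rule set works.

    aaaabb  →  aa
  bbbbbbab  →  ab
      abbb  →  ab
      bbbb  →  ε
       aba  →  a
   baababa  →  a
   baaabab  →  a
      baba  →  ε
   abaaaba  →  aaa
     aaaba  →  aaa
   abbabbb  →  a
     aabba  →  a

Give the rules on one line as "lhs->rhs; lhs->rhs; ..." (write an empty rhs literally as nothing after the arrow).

  | aaaabb => aaab => aa
  | bbbbbbab => bbbbab => bbab => ab
  | abbb => ab
  | bbbb => bb => ε

aab->a; ba->; bb->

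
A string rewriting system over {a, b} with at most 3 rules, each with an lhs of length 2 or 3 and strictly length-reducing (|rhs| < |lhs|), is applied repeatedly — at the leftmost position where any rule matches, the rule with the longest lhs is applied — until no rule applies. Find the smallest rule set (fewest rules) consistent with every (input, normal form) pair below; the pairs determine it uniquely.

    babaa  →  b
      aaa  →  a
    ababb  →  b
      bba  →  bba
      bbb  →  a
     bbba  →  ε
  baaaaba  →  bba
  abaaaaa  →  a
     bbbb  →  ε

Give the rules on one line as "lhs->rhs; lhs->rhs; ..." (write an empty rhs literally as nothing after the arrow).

  | babaa => baa => b
  | aaa => a
  | ababb => abb => b
  | bba

aa->; ab->; bbb->a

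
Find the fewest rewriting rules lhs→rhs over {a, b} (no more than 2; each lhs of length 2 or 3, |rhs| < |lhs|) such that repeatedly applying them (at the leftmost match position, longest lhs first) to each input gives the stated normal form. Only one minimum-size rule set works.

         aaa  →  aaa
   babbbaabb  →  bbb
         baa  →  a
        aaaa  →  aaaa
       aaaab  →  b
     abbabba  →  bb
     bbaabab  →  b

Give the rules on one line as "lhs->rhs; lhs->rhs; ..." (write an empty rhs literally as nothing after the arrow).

ab->b; ba->

  | aaa
  | babbbaabb => bbbaabb => bbabb => bbb
  | baa => a
  | aaaa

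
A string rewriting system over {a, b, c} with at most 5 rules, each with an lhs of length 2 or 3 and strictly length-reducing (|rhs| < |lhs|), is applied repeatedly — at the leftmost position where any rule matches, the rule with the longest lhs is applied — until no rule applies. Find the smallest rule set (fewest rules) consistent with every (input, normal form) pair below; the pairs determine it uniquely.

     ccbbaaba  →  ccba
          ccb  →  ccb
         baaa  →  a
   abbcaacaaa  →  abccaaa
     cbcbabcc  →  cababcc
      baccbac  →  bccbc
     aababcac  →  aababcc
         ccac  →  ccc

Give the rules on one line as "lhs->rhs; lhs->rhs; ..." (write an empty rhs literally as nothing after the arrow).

ac->c; baa->; bb->b; bcb->ab

  | ccbbaaba => ccbaaba => ccba
  | ccb
  | baaa => a
  | abbcaacaaa => abcaacaaa => abcacaaa => abccaaa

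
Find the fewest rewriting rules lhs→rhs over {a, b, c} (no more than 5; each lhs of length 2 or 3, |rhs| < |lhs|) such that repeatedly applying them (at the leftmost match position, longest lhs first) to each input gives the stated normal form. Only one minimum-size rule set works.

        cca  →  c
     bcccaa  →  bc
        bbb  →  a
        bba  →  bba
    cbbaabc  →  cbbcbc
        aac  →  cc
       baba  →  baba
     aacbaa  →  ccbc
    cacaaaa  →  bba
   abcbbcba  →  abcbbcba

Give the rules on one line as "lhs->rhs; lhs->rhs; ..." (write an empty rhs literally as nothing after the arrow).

aa->c; bbb->a; ca->; cac->bb

  | cca => c
  | bcccaa => bcca => bc
  | bbb => a
  | bba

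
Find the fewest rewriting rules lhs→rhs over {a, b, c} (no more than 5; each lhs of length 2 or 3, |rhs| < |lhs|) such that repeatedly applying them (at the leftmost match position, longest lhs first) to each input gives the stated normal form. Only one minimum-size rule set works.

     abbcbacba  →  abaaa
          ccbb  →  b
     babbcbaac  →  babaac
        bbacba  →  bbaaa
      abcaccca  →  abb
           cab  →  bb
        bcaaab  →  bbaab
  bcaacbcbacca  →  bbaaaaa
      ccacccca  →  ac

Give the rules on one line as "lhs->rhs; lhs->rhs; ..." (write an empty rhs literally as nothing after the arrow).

  | abbcbacba => abacba => abaaa
  | ccbb => b
  | babbcbaac => babaac
  | bbacba => bbaaa

bcb->; ca->b; cb->a; ccb->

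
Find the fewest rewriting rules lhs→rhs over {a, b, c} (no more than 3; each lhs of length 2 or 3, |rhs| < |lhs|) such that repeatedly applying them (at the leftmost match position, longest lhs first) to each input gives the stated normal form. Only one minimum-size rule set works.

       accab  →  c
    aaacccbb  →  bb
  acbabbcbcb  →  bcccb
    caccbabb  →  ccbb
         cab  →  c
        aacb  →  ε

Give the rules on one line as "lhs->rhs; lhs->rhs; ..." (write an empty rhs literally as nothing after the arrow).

ab->; ac->; bcb->cc

  | accab => cab => c
  | aaacccbb => aaccbb => acbb => bb
  | acbabbcbcb => babbcbcb => bbcbcb => bcccb
  | caccbabb => ccbabb => ccbb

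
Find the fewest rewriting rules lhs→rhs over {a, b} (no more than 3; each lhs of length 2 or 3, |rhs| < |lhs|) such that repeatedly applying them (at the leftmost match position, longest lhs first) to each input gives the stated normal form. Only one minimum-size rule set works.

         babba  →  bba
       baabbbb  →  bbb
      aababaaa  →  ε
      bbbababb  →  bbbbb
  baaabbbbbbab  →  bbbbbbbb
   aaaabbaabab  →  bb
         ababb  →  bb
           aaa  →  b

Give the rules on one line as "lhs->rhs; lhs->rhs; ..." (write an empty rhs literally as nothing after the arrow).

  | babba => bba
  | baabbbb => babbb => bbb
  | aababaaa => aabbaaa => abaaa => abaa => aba => ab => ε
  | bbbababb => bbbabbb => bbbbb

aaa->b; ab->; aba->ab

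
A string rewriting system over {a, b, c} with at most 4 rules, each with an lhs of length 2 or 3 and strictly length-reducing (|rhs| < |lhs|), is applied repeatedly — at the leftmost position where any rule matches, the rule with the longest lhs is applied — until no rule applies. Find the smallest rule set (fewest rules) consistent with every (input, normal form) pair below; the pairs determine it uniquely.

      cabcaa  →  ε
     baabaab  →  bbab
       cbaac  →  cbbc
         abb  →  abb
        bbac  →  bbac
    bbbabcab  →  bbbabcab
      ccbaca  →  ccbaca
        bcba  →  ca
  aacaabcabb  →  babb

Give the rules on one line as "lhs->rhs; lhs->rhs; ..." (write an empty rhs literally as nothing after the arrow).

  | cabcaa => cabcb => cac => ε
  | baabaab => baaab => bbab
  | cbaac => cbbc
  | abb

aa->b; aab->a; bcb->c; cac->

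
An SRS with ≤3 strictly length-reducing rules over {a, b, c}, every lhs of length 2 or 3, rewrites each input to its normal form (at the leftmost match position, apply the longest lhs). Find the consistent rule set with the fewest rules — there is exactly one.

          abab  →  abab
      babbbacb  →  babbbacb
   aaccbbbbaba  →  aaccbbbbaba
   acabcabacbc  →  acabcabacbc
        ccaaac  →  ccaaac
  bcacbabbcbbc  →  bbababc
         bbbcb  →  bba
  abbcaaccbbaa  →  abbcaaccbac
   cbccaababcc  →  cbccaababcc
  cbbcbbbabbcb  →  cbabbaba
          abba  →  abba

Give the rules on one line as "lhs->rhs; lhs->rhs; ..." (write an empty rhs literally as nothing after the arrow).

  | abab
  | babbbacb
  | aaccbbbbaba
  | acabcabacbc

baa->ac; bcb->a; cac->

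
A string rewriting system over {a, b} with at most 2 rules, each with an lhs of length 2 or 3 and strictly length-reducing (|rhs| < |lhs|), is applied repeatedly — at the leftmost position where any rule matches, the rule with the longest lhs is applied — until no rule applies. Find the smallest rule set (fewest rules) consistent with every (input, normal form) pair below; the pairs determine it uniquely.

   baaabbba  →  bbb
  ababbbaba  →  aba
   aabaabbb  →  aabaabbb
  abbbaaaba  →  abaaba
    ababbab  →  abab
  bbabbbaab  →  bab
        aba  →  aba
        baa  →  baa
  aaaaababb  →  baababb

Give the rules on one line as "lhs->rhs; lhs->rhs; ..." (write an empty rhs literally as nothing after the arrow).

  | baaabbba => bbbbba => bbb
  | ababbbaba => ababba => aba
  | aabaabbb
  | abbbaaaba => abaaba

aaa->b; bba->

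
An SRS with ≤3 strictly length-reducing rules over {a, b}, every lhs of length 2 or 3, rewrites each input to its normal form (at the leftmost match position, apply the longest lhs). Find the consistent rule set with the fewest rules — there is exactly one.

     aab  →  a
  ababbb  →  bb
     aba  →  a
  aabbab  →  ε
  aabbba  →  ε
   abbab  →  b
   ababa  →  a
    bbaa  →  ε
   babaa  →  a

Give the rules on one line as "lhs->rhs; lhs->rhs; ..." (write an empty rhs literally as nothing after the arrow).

  | aab => a
  | ababbb => abbb => bb
  | aba => a
  | aabbab => abab => ab => ε

ab->; ba->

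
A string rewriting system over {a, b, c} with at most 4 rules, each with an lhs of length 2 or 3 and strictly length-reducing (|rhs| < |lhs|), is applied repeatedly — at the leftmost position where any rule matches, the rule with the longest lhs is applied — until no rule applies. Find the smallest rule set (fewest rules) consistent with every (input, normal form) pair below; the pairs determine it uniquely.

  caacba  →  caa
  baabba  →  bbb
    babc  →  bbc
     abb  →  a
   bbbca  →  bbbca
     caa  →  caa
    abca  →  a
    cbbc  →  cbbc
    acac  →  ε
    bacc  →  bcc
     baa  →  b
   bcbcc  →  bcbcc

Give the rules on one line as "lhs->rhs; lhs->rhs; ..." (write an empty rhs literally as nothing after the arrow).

ab->a; ac->; ba->b

  | caacba => caba => caa
  | baabba => babba => bbba => bbb
  | babc => bbc
  | abb => ab => a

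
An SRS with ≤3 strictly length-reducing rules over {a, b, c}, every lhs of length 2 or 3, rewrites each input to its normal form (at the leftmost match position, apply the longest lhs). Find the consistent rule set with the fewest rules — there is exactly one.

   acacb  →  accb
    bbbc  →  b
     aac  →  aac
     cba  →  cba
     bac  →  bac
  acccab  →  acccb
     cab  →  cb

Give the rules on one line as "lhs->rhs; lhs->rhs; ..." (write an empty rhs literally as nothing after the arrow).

  | acacb => accb
  | bbbc => b
  | aac
  | cba

bbc->; ca->c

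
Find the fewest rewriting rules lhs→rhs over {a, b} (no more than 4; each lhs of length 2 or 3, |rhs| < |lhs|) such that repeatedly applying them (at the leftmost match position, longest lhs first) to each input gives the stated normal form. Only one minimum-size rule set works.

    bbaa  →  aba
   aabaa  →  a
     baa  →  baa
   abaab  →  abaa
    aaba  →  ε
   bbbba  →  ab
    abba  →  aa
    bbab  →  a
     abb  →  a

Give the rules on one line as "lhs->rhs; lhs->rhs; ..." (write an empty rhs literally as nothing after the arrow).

  | bbaa => aba
  | aabaa => aaaa => a
  | baa
  | abaab => abaa

aaa->; aab->aa; bb->; bba->ab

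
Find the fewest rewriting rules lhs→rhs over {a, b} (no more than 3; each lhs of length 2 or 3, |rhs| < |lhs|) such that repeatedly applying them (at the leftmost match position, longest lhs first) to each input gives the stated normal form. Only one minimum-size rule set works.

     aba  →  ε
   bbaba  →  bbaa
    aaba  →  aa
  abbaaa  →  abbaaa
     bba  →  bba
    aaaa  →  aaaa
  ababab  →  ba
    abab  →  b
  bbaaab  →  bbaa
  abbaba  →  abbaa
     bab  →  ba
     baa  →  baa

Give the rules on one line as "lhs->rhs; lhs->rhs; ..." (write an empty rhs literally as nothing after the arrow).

  | aba => ε
  | bbaba => bbaa
  | aaba => aa
  | abbaaa

aab->a; aba->; bab->ba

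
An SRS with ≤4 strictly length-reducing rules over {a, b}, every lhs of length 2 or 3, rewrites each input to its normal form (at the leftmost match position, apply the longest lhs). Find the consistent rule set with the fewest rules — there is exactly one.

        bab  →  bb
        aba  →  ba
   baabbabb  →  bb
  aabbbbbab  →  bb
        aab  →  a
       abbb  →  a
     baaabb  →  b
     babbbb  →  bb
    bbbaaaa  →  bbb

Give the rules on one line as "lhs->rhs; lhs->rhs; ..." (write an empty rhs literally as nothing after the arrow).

aa->; aab->a; ab->b; abb->aa

  | bab => bb
  | aba => ba
  | baabbabb => bababb => bbabb => bbaa => bb
  | aabbbbbab => abbbbab => aabbab => abab => bab => bb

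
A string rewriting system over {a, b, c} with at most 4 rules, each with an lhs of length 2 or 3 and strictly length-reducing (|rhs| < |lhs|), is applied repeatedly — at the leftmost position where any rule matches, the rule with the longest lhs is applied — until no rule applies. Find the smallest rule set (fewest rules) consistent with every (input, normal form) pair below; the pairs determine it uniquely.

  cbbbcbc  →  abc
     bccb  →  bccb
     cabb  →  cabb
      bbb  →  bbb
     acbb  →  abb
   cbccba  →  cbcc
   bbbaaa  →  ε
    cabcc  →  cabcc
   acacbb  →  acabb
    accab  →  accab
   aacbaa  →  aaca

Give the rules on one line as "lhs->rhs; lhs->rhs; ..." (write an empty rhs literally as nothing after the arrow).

  | cbbbcbc => bbbcbc => baabc => abc
  | bccb
  | cabb
  | bbb

ba->; bbc->aa; cbb->bb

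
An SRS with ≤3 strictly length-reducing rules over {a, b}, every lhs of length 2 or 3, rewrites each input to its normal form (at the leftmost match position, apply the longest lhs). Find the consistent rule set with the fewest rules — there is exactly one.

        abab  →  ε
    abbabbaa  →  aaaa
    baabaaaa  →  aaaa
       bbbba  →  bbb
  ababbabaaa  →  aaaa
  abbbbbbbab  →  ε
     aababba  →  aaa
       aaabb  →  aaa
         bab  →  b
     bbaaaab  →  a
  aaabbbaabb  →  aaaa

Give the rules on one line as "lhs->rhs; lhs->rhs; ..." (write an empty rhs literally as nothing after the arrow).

  | abab => ab => ε
  | abbabbaa => aabbaa => aaaa
  | baabaaaa => abaaaa => aaaa
  | bbbba => bbb

ab->; abb->a; ba->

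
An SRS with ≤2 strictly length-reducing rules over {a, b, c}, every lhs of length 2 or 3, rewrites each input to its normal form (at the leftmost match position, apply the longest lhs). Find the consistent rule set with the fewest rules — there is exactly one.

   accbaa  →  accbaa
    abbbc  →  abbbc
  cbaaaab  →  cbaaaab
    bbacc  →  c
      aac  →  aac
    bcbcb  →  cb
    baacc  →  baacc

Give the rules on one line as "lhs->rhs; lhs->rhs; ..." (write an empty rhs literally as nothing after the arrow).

bac->cb; bcb->

  | accbaa
  | abbbc
  | cbaaaab
  | bbacc => bcbc => c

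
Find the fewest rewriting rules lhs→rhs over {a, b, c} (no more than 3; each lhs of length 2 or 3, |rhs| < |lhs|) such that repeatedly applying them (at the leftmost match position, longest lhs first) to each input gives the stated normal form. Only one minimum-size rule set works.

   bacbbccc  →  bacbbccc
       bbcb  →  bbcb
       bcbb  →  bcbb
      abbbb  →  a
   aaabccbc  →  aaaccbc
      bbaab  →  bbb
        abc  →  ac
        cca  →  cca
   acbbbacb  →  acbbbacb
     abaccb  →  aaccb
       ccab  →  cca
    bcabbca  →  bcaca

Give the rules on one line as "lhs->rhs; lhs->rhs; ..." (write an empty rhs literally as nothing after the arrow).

ab->a; baa->b

  | bacbbccc
  | bbcb
  | bcbb
  | abbbb => abbb => abb => ab => a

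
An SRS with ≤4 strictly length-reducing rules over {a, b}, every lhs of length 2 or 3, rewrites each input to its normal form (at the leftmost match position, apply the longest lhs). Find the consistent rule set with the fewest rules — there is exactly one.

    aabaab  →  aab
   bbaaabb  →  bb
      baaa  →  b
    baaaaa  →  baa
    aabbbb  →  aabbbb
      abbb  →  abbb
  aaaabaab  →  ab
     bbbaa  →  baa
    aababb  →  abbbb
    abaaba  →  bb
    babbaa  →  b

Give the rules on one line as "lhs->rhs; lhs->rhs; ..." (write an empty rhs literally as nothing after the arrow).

  | aabaab => abbab => aab
  | bbaaabb => aaabb => bb
  | baaa => b
  | baaaaa => baa

aaa->; aba->bb; bba->a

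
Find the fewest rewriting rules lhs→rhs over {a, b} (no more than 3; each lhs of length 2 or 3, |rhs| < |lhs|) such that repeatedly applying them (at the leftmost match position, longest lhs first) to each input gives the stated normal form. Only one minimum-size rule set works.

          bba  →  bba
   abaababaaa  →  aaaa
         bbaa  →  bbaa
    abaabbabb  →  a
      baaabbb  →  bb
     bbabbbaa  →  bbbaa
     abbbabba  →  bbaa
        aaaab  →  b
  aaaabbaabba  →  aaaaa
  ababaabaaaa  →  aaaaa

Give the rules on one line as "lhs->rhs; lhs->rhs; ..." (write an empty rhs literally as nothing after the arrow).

ab->b; aba->a; abb->ba

  | bba
  | abaababaaa => aababaaa => aabaaa => aaaa
  | bbaa
  | abaabbabb => aabbabb => abaabb => aabb => aba => a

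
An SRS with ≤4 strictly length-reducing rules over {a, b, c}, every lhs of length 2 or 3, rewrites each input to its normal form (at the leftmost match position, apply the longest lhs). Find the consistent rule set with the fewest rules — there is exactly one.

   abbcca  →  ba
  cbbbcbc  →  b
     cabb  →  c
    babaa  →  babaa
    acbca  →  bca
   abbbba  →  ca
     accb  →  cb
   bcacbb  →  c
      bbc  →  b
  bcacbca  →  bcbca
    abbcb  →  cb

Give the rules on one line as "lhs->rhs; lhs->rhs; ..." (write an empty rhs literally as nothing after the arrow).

ac->; bb->c; cc->b

  | abbcca => accca => cca => ba
  | cbbbcbc => ccbcbc => bbcbc => ccbc => bbc => cc => b
  | cabb => cac => c
  | babaa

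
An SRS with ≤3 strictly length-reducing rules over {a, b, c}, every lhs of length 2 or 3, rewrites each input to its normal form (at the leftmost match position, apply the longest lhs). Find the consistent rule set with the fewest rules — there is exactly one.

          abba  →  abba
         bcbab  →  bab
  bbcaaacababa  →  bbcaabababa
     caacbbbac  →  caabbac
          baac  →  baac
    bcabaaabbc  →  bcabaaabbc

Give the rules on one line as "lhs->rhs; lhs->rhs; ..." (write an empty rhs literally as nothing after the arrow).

aca->ba; cb->

  | abba
  | bcbab => bab
  | bbcaaacababa => bbcaabababa
  | caacbbbac => caabbac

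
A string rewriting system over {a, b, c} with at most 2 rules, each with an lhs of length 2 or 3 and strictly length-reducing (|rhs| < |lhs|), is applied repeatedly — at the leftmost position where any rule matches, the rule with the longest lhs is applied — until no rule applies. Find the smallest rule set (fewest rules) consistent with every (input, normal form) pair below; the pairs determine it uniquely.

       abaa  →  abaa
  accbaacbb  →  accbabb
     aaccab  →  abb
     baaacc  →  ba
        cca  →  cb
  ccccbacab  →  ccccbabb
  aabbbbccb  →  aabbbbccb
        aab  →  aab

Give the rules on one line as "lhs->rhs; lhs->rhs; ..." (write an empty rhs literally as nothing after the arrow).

  | abaa
  | accbaacbb => accbabb
  | aaccab => acab => abb
  | baaacc => baac => ba

aac->a; ca->b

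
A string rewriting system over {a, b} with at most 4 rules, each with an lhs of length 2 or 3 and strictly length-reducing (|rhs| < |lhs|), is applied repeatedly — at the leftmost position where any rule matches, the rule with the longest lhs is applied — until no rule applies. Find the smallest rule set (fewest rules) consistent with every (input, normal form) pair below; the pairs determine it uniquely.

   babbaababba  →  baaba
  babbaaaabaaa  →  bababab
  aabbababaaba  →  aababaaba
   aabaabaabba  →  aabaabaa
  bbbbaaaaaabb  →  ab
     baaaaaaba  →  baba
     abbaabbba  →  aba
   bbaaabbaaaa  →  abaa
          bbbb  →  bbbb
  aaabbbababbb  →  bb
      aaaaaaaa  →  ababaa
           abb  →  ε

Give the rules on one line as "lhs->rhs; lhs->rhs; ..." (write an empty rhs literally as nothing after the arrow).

aaa->ab; abb->; bba->

  | babbaababba => baababba => baaba
  | babbaaaabaaa => baaaabaaa => bababaaa => bababab
  | aabbababaaba => aababaaba
  | aabaabaabba => aabaabaa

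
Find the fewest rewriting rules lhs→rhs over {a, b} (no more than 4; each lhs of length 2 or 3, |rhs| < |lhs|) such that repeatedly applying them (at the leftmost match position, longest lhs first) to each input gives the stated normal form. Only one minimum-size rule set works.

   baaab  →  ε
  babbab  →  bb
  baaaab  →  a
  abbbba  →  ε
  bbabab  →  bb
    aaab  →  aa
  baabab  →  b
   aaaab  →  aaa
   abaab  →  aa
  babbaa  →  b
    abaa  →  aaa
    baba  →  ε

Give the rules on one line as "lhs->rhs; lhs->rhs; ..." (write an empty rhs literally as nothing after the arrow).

ab->; aba->aa; baa->; bbb->ba

  | baaab => ab => ε
  | babbab => bbab => bb
  | baaaab => aab => a
  | abbbba => bbba => baa => ε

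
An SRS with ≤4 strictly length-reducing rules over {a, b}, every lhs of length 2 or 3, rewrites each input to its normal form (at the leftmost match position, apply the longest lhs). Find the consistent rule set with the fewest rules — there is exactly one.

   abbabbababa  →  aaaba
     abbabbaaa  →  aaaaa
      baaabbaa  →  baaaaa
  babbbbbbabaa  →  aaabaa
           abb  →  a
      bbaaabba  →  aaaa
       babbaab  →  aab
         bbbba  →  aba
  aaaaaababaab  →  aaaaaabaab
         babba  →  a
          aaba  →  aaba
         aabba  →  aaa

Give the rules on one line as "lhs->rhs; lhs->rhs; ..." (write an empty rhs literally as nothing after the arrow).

bab->b; bb->; bbb->a

  | abbabbababa => aabbababa => aaababa => aaaba
  | abbabbaaa => aabbaaa => aaaaa
  | baaabbaa => baaaaa
  | babbbbbbabaa => bbbbbbabaa => abbbabaa => aaabaa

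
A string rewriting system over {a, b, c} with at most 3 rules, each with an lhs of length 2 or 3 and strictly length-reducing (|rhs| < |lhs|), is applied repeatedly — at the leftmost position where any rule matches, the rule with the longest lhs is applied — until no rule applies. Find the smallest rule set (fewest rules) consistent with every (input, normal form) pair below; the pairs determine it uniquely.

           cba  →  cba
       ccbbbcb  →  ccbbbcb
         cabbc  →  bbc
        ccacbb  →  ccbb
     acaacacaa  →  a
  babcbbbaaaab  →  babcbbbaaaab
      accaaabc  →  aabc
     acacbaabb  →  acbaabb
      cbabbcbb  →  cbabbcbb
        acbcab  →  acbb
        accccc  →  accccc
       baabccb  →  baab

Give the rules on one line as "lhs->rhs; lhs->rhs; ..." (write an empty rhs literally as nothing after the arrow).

  | cba
  | ccbbbcb
  | cabbc => bbc
  | ccacbb => ccbb

aac->c; bcc->; ca->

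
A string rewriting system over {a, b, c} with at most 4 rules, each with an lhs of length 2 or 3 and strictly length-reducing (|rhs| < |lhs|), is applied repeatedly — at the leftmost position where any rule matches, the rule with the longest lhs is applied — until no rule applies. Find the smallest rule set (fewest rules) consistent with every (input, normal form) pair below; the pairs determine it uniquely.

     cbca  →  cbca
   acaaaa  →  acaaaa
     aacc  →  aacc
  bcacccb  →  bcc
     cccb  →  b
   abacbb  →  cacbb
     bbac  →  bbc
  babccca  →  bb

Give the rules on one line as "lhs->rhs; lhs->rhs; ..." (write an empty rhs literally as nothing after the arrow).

  | cbca
  | acaaaa
  | aacc
  | bcacccb => bcab => bcc

ab->c; ba->b; ccc->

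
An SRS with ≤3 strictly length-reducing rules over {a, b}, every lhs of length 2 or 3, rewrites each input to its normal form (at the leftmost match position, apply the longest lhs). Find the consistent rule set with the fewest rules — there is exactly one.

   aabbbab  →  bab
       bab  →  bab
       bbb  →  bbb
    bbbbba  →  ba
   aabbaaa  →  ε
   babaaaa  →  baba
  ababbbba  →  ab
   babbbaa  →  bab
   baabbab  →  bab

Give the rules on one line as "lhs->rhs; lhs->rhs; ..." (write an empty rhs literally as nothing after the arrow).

aa->; aaa->; bba->a

  | aabbbab => bbbab => bab
  | bab
  | bbb
  | bbbbba => bbba => ba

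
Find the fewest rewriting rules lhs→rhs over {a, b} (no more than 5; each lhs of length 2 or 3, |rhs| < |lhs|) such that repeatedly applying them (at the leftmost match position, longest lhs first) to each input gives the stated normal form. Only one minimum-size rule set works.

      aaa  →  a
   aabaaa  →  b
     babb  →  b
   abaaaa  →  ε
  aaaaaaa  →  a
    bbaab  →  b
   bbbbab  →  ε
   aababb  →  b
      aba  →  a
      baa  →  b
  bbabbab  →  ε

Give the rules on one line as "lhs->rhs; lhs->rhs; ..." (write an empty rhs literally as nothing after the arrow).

  | aaa => a
  | aabaaa => baaa => baa => ba => b
  | babb => bbb => b
  | abaaaa => aaaa => aa => ε

aa->; ab->; ba->b; bb->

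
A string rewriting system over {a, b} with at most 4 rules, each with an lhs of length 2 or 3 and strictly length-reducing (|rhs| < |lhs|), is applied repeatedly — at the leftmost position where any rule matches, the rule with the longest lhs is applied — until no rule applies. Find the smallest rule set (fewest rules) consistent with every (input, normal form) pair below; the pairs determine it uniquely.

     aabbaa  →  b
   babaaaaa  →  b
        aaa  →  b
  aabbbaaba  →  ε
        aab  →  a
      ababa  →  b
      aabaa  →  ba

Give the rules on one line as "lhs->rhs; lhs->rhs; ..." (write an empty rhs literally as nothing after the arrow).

  | aabbaa => abaa => aaa => b
  | babaaaaa => baaaaaa => bbaaa => aaa => b
  | aaa => b
  | aabbbaaba => abbaaba => baaba => baaa => bb => ε

aaa->b; ab->; aba->aa; bb->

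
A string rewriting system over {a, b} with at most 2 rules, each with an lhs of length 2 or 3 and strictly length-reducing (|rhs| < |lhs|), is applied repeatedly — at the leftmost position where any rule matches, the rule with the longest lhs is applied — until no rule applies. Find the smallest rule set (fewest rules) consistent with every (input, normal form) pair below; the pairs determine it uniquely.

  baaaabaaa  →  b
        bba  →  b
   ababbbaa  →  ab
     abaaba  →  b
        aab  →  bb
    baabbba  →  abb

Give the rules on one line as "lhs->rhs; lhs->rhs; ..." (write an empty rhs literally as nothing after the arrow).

  | baaaabaaa => aaabaaa => babaaa => baaa => aa => b
  | bba => b
  | ababbbaa => abbbaa => abba => ab
  | abaaba => aaba => bba => b

aa->b; ba->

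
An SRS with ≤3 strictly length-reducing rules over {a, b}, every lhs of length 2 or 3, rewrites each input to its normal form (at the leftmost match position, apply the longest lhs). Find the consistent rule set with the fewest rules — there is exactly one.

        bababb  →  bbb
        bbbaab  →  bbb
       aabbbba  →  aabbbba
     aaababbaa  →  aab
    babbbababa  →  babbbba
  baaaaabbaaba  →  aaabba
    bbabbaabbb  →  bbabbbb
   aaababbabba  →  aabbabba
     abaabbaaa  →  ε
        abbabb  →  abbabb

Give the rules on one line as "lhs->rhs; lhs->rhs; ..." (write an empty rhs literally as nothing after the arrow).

  | bababb => bbb
  | bbbaab => bbb
  | aabbbba
  | aaababbaa => aabbaa => aab

aba->; baa->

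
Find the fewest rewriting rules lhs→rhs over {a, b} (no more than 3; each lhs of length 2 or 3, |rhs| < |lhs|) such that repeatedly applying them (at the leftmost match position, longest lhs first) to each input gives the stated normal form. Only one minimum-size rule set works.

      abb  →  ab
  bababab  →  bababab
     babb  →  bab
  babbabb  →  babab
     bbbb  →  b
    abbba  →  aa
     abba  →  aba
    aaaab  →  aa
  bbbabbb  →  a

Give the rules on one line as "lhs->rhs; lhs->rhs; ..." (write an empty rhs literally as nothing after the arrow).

aab->; bb->b; bbb->

  | abb => ab
  | bababab
  | babb => bab
  | babbabb => bababb => babab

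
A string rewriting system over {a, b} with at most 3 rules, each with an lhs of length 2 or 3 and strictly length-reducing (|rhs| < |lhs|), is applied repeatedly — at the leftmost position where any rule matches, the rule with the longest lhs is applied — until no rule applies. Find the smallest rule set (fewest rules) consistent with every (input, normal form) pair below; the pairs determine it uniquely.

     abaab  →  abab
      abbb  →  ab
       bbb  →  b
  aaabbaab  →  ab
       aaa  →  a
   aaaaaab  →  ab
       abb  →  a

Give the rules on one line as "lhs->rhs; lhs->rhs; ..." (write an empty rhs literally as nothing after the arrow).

  | abaab => abab
  | abbb => ab
  | bbb => b
  | aaabbaab => aabbaab => abbaab => aaab => aab => ab

aa->a; bb->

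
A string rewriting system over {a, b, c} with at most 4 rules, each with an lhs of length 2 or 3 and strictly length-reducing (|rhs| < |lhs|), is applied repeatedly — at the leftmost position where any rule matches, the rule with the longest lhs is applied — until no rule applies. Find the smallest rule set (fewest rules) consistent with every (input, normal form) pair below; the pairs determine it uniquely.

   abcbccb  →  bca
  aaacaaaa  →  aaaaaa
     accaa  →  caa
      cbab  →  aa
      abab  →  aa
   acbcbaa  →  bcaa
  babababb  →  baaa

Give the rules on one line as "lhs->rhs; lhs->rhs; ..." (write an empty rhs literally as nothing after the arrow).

ab->a; ac->; bcb->bc; cb->a

  | abcbccb => acbccb => bccb => bca
  | aaacaaaa => aaaaaa
  | accaa => caa
  | cbab => aab => aa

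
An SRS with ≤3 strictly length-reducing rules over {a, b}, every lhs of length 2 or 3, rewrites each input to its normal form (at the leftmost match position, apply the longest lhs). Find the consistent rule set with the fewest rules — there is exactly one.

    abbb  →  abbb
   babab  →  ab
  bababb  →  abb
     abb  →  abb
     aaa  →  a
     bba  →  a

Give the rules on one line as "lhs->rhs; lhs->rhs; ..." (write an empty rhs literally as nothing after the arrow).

aa->a; ba->a

  | abbb
  | babab => abab => aab => ab
  | bababb => ababb => aabb => abb
  | abb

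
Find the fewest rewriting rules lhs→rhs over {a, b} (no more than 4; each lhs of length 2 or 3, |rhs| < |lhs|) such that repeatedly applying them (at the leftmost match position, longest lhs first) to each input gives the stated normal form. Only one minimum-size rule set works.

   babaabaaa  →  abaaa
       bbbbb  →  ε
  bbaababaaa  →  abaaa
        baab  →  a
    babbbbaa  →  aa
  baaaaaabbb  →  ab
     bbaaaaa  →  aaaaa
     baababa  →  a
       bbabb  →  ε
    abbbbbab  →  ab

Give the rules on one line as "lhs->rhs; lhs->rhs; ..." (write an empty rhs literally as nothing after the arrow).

aab->bb; abb->bb; bb->; bbb->a

  | babaabaaa => babbbaaa => bbbbaaa => abaaa
  | bbbbb => abb => bb => ε
  | bbaababaaa => aababaaa => bbabaaa => abaaa
  | baab => bbb => a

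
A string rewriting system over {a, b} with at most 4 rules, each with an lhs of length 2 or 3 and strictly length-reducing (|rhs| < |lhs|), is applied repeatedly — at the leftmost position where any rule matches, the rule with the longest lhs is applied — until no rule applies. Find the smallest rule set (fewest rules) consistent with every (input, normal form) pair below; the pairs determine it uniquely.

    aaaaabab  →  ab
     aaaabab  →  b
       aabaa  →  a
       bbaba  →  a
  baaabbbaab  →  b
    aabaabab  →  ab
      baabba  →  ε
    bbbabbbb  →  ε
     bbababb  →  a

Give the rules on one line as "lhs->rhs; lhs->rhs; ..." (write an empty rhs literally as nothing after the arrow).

  | aaaaabab => aaabab => abab => ab
  | aaaabab => aabab => bab => b
  | aabaa => baa => a
  | bbaba => aba => a

aa->; ba->; bb->; bbb->ab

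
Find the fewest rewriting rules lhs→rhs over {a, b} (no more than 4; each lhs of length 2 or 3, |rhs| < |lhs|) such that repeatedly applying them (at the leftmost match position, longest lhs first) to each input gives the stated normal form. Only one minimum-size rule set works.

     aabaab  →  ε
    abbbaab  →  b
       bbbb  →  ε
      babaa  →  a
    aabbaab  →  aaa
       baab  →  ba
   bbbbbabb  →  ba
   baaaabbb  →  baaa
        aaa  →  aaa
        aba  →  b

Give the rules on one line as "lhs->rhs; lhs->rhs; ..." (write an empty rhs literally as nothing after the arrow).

ab->; aba->b; abb->a; bb->

  | aabaab => abab => bb => ε
  | abbbaab => abaab => bab => b
  | bbbb => bb => ε
  | babaa => bba => a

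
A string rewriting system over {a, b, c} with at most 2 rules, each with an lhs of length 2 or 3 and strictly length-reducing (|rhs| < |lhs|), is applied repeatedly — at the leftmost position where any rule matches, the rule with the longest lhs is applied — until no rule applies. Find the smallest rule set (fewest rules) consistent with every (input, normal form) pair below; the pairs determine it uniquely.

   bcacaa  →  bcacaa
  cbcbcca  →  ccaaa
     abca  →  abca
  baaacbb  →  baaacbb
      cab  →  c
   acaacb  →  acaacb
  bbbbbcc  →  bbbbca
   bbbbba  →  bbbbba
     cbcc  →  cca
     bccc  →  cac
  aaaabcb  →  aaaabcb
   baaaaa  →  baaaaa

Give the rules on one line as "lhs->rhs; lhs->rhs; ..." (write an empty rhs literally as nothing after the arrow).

  | bcacaa
  | cbcbcca => cbccaa => ccaaa
  | abca
  | baaacbb

bcc->ca; cab->c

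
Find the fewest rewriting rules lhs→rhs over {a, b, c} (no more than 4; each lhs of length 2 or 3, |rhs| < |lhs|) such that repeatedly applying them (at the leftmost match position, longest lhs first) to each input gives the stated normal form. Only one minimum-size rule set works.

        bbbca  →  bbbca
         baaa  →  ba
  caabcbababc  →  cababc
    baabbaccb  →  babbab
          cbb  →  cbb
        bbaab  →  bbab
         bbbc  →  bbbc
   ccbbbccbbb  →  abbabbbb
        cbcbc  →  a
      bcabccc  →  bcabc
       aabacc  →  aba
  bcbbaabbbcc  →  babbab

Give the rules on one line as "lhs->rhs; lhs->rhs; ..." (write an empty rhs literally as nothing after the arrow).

aa->a; bcb->; bcc->ab; cc->a

  | bbbca
  | baaa => baa => ba
  | caabcbababc => cabcbababc => caababc => cababc
  | baabbaccb => babbaccb => babbaab => babbab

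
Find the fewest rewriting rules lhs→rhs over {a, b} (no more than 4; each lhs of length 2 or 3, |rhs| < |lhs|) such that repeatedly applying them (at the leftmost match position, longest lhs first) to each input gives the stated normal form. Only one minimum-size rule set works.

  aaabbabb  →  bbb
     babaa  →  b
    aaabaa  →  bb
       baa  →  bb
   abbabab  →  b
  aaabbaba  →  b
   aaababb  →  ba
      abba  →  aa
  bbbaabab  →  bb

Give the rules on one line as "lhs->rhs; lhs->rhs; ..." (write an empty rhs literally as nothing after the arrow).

aaa->; ab->a; baa->bb; bba->b

  | aaabbabb => bbabb => bbb
  | babaa => baaa => bba => b
  | aaabaa => baa => bb
  | baa => bb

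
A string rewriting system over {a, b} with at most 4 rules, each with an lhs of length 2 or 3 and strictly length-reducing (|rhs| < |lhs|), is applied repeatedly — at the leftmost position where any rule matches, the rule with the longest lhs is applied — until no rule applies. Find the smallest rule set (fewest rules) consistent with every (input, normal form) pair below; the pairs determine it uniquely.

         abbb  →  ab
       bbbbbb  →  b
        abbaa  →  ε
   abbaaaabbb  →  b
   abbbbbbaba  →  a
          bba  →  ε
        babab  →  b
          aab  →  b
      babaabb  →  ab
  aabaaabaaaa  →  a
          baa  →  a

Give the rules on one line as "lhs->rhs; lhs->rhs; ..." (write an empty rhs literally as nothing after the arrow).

  | abbb => abb => ab
  | bbbbbb => bbbbb => bbbb => bbb => bb => b
  | abbaa => abaa => aa => ε
  | abbaaaabbb => abaaaabbb => aaaabbb => aabbb => bbb => bb => b

aa->; ba->; bb->b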